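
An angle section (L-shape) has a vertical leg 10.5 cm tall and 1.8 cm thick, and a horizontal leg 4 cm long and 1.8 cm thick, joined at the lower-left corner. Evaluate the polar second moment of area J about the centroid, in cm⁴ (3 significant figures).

Decompose the section into non-overlapping parts with the origin at the bottom-left of its bounding rectangle.
Vertical leg: 1.8 × 10.5, A = 18.9 cm², y = 5.25 cm, Ī = 173.64 cm⁴.
Horizontal leg (remainder): 2.2 × 1.8, A = 3.96 cm², y = 0.9 cm, Ī = 1.0692 cm⁴.
Centroid: ȳ = ΣA·y / ΣA = 4.4965 cm.
Transfer each piece to the centroidal x-axis using Ī + A·d² with d = y − 4.4965:
  vertical leg: d = 0.75354 cm → contributes +184.38 cm⁴
  horizontal leg (remainder): d = -3.5965 cm → contributes +52.29 cm⁴
Total I = 236.67 cm⁴.
For the y-axis: x̄ = 1.2465 cm.
Repeating about the centroidal y-axis gives I_y = 19.796 cm⁴.
Polar second moment: J = I_x + I_y = 256.46 cm⁴.

J ≈ 256 cm⁴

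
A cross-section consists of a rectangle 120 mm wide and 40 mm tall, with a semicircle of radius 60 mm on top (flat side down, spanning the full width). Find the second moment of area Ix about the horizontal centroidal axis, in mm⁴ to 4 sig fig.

Ix ≈ 7.429 × 10⁶ mm⁴

Break the section into simple shapes (no overlaps), measuring from the bottom-left corner of the bounding box.
Rectangular body: 120 × 40, A = 4 800 mm², y = 20 mm, Ī = 640 000 mm⁴.
Semicircular cap: semicircle r = 60, A = 5654.87 mm², y = 65.4648 mm, Ī = 1 422 450 mm⁴.
Centroid: ȳ = ΣA·y / ΣA = 44.5912 mm.
Transfer each piece to the horizontal centroidal axis using Ī + A·d² with d = y − 44.5912:
  rectangular body: d = -24.5912 mm → contributes +3 542 681 mm⁴
  semicircular cap: d = 20.8736 mm → contributes +3 886 323 mm⁴
Total I = 7 429 004 mm⁴.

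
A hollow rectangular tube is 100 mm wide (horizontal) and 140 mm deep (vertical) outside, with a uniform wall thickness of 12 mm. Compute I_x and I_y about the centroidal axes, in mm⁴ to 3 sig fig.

Decompose the section into non-overlapping parts with the origin at the bottom-left of its bounding rectangle.
Outer rectangle: 100 × 140, A = 14 000 mm², y = 70 mm, Ī = 22 866 667 mm⁴.
Inner void (subtracted): 76 × 116, A = 8 816 mm², y = 70 mm, Ī = 9 885 675 mm⁴.
By symmetry the centroid is at mid-height, ȳ = 70 mm.
All pieces are centred on the centroidal x-axis, so I = ΣĪ (holes subtracted) = 12 980 992 mm⁴.
Repeating about the centroidal y-axis gives I_y = 7 423 232 mm⁴.

I_x ≈ 1.30 × 10⁷ mm⁴, I_y ≈ 7.42 × 10⁶ mm⁴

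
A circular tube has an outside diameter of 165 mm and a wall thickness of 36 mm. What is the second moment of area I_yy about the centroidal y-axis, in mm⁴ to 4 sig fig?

Split into non-overlapping primitives; take the origin at the lower-left of the bounding box.
Outer circle: ⌀165, A = 21382.5 mm², x = 82.5 mm, Ī = 36 383 601 mm⁴.
Bore (subtracted): ⌀93, A = 6792.91 mm², x = 82.5 mm, Ī = 3 671 992 mm⁴.
By symmetry the centroid is at mid-width, x̄ = 82.5 mm.
All pieces are centred on the centroidal y-axis, so I = ΣĪ (holes subtracted) = 32 711 609 mm⁴.

I_yy ≈ 3.271 × 10⁷ mm⁴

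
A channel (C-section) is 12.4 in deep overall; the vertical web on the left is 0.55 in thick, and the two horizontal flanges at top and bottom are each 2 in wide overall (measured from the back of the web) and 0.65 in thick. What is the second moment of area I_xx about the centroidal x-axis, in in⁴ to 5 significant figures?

Treat the section as a set of non-overlapping primitives; coordinates are from the bounding-box lower-left.
Web: 0.55 × 12.4, A = 6.82 in², y = 6.2 in, Ī = 87.38693 in⁴.
Top flange (beyond web): 1.45 × 0.65, A = 0.9425 in², y = 12.075 in, Ī = 0.03318385 in⁴.
Bottom flange (beyond web): 1.45 × 0.65, A = 0.9425 in², y = 0.325 in, Ī = 0.03318385 in⁴.
By symmetry the centroid is at mid-height, ȳ = 6.2 in.
Transfer each piece to the centroidal x-axis using Ī + A·d² with d = y − 6.2:
  web: d = 0 in → contributes +87.38693 in⁴
  top flange (beyond web): d = 5.875 in → contributes +32.56416 in⁴
  bottom flange (beyond web): d = -5.875 in → contributes +32.56416 in⁴
Total I = 152.5153 in⁴.

I_xx ≈ 152.52 in⁴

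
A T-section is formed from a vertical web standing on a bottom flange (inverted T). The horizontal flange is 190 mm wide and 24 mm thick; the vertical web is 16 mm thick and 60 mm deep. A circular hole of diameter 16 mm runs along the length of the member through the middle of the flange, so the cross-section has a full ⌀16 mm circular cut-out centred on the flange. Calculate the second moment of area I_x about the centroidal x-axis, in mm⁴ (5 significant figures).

I_x ≈ 1.8915 × 10⁶ mm⁴

Split into non-overlapping primitives; take the origin at the lower-left of the bounding box.
Flange: 190 × 24, A = 4 560 mm², y = 12 mm, Ī = 218 880 mm⁴.
Web: 16 × 60, A = 960 mm², y = 54 mm, Ī = 288 000 mm⁴.
Hole (subtracted): ⌀16, A = 201.0619 mm², y = 12 mm, Ī = 3216.991 mm⁴.
Centroid: ȳ = ΣA·y / ΣA = 19.58046 mm.
Transfer each piece to the centroidal x-axis using Ī + A·d² with d = y − 19.58046:
  flange: d = -7.580461 mm → contributes +480 913 mm⁴
  web: d = 34.41954 mm → contributes +1 425 317 mm⁴
  hole: d = -7.580461 mm → contributes −14770.69 mm⁴
Total I = 1 891 459 mm⁴.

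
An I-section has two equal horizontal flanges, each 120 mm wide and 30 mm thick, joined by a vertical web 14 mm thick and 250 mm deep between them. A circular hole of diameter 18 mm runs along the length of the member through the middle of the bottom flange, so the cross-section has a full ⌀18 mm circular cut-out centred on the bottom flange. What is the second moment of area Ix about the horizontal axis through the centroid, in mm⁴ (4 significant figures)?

Break the section into simple shapes (no overlaps), measuring from the bottom-left corner of the bounding box.
Bottom flange: 120 × 30, A = 3 600 mm², y = 15 mm, Ī = 270 000 mm⁴.
Web: 14 × 250, A = 3 500 mm², y = 155 mm, Ī = 18 229 167 mm⁴.
Top flange: 120 × 30, A = 3 600 mm², y = 295 mm, Ī = 270 000 mm⁴.
Hole (subtracted): ⌀18, A = 254.469 mm², y = 15 mm, Ī = 5 153 mm⁴.
Centroid: ȳ = ΣA·y / ΣA = 158.411 mm.
Transfer each piece to the horizontal axis through the centroid using Ī + A·d² with d = y − 158.411:
  bottom flange: d = -143.411 mm → contributes +74 309 774 mm⁴
  web: d = -3.41061 mm → contributes +18 269 880 mm⁴
  top flange: d = 136.589 mm → contributes +67 433 979 mm⁴
  hole: d = -143.411 mm → contributes −5 238 716 mm⁴
Total I = 154 774 916 mm⁴.

Ix ≈ 1.548 × 10⁸ mm⁴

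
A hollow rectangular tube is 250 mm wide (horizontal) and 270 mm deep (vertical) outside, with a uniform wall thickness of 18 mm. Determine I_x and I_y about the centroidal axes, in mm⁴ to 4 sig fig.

Decompose the section into non-overlapping parts with the origin at the bottom-left of its bounding rectangle.
Outer rectangle: 250 × 270, A = 67 500 mm², y = 135 mm, Ī = 410 062 500 mm⁴.
Inner void (subtracted): 214 × 234, A = 50 076 mm², y = 135 mm, Ī = 228 496 788 mm⁴.
By symmetry the centroid is at mid-height, ȳ = 135 mm.
All pieces are centred on the centroidal x-axis, so I = ΣĪ (holes subtracted) = 181 565 712 mm⁴.
Repeating about the centroidal y-axis gives I_y = 160 455 792 mm⁴.

I_x ≈ 1.816 × 10⁸ mm⁴, I_y ≈ 1.605 × 10⁸ mm⁴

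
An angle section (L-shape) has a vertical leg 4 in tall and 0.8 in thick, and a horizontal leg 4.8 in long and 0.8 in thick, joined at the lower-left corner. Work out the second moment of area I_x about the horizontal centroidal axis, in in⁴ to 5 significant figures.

I_x ≈ 8.5333 in⁴

Split into non-overlapping primitives; take the origin at the lower-left of the bounding box.
Vertical leg: 0.8 × 4, A = 3.2 in², y = 2 in, Ī = 4.266667 in⁴.
Horizontal leg (remainder): 4 × 0.8, A = 3.2 in², y = 0.4 in, Ī = 0.1706667 in⁴.
Centroid: ȳ = ΣA·y / ΣA = 1.2 in.
Transfer each piece to the horizontal centroidal axis using Ī + A·d² with d = y − 1.2:
  vertical leg: d = 0.8 in → contributes +6.314667 in⁴
  horizontal leg (remainder): d = -0.8 in → contributes +2.218667 in⁴
Total I = 8.533333 in⁴.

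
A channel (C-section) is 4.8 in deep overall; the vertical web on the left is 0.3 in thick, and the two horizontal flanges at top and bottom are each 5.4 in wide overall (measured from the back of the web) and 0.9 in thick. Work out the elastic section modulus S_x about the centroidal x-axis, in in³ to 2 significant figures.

S_x ≈ 16 in³

Decompose the section into non-overlapping parts with the origin at the bottom-left of its bounding rectangle.
Web: 0.3 × 4.8, A = 1.44 in², y = 2.4 in, Ī = 2.765 in⁴.
Top flange (beyond web): 5.1 × 0.9, A = 4.59 in², y = 4.35 in, Ī = 0.3098 in⁴.
Bottom flange (beyond web): 5.1 × 0.9, A = 4.59 in², y = 0.45 in, Ī = 0.3098 in⁴.
By symmetry the centroid is at mid-height, ȳ = 2.4 in.
Transfer each piece to the centroidal x-axis using Ī + A·d² with d = y − 2.4:
  web: d = 0 in → contributes +2.765 in⁴
  top flange (beyond web): d = 1.95 in → contributes +17.76 in⁴
  bottom flange (beyond web): d = -1.95 in → contributes +17.76 in⁴
Total I = 38.29 in⁴.
Extreme fibre distance c = 2.4 in; S = I/c = 15.95 in³.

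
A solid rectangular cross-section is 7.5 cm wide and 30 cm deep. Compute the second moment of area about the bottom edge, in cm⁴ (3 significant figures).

The section: 7.5 × 30, A = 225 cm², y = 15 cm, Ī = 16 875 cm⁴.
Transfer it to a horizontal axis along the bottom face using Ī + A·d² with d = y − 0:
  the section: d = 15 cm → contributes +67 500 cm⁴
Total I = 67 500 cm⁴.

I_base ≈ 6.75 × 10⁴ cm⁴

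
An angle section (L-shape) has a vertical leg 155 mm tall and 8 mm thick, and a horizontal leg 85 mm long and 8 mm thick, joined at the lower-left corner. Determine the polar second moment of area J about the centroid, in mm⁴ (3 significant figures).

Decompose the section into non-overlapping parts with the origin at the bottom-left of its bounding rectangle.
Vertical leg: 8 × 155, A = 1 240 mm², y = 77.5 mm, Ī = 2 482 583 mm⁴.
Horizontal leg (remainder): 77 × 8, A = 616 mm², y = 4 mm, Ī = 3285.3 mm⁴.
Centroid: ȳ = ΣA·y / ΣA = 53.106 mm.
Transfer each piece to the centroidal x-axis using Ī + A·d² with d = y − 53.106:
  vertical leg: d = 24.394 mm → contributes +3 220 491 mm⁴
  horizontal leg (remainder): d = -49.106 mm → contributes +1 488 683 mm⁴
Total I = 4 709 174 mm⁴.
For the y-axis: x̄ = 18.106 mm.
Repeating about the centroidal y-axis gives I_y = 1 054 334 mm⁴.
Polar second moment: J = I_x + I_y = 5 763 508 mm⁴.

J ≈ 5.76 × 10⁶ mm⁴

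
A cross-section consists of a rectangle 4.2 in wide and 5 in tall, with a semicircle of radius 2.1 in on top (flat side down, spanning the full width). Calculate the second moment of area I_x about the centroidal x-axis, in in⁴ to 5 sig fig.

I_x ≈ 105.79 in⁴

Treat the section as a set of non-overlapping primitives; coordinates are from the bounding-box lower-left.
Rectangular body: 4.2 × 5, A = 21 in², y = 2.5 in, Ī = 43.75 in⁴.
Semicircular cap: semicircle r = 2.1, A = 6.927212 in², y = 5.891268 in, Ī = 2.134564 in⁴.
Centroid: ȳ = ΣA·y / ΣA = 3.341188 in.
Transfer each piece to the centroidal x-axis using Ī + A·d² with d = y − 3.341188:
  rectangular body: d = -0.8411878 in → contributes +58.60953 in⁴
  semicircular cap: d = 2.55008 in → contributes +47.18158 in⁴
Total I = 105.7911 in⁴.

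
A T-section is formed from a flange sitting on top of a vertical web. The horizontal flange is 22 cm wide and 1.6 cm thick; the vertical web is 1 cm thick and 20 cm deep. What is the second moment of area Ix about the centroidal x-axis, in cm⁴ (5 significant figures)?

Ix ≈ 2161.8 cm⁴

Decompose the section into non-overlapping parts with the origin at the bottom-left of its bounding rectangle.
Flange: 22 × 1.6, A = 35.2 cm², y = 20.8 cm, Ī = 7.509333 cm⁴.
Web: 1 × 20, A = 20 cm², y = 10 cm, Ī = 666.6667 cm⁴.
Centroid: ȳ = ΣA·y / ΣA = 16.88696 cm.
Transfer each piece to the centroidal x-axis using Ī + A·d² with d = y − 16.88696:
  flange: d = 3.913043 cm → contributes +546.4885 cm⁴
  web: d = -6.886957 cm → contributes +1615.27 cm⁴
Total I = 2161.759 cm⁴.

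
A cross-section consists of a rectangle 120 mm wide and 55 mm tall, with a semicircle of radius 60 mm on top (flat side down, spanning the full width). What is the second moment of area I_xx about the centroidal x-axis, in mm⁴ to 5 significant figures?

Split into non-overlapping primitives; take the origin at the lower-left of the bounding box.
Rectangular body: 120 × 55, A = 6 600 mm², y = 27.5 mm, Ī = 1 663 750 mm⁴.
Semicircular cap: semicircle r = 60, A = 5654.867 mm², y = 80.46479 mm, Ī = 1 422 450 mm⁴.
Centroid: ȳ = ΣA·y / ΣA = 51.93999 mm.
Transfer each piece to the centroidal x-axis using Ī + A·d² with d = y − 51.93999:
  rectangular body: d = -24.43999 mm → contributes +5 606 017 mm⁴
  semicircular cap: d = 28.5248 mm → contributes +6 023 613 mm⁴
Total I = 11 629 630 mm⁴.

I_xx ≈ 1.1630 × 10⁷ mm⁴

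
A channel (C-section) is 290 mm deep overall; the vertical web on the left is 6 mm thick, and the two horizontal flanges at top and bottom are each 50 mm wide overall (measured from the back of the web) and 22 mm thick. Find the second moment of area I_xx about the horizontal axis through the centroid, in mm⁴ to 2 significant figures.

Treat the section as a set of non-overlapping primitives; coordinates are from the bounding-box lower-left.
Web: 6 × 290, A = 1 740 mm², y = 145 mm, Ī = 12 194 500 mm⁴.
Top flange (beyond web): 44 × 22, A = 968 mm², y = 279 mm, Ī = 39 043 mm⁴.
Bottom flange (beyond web): 44 × 22, A = 968 mm², y = 11 mm, Ī = 39 043 mm⁴.
By symmetry the centroid is at mid-height, ȳ = 145 mm.
Transfer each piece to the horizontal axis through the centroid using Ī + A·d² with d = y − 145:
  web: d = 0 mm → contributes +12 194 500 mm⁴
  top flange (beyond web): d = 134 mm → contributes +17 420 451 mm⁴
  bottom flange (beyond web): d = -134 mm → contributes +17 420 451 mm⁴
Total I = 47 035 401 mm⁴.

I_xx ≈ 4.7 × 10⁷ mm⁴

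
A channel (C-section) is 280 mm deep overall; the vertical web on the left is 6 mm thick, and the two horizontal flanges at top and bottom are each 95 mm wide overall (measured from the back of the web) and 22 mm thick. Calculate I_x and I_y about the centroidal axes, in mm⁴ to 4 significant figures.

I_x ≈ 7.630 × 10⁷ mm⁴, I_y ≈ 5.242 × 10⁶ mm⁴

Split into non-overlapping primitives; take the origin at the lower-left of the bounding box.
Web: 6 × 280, A = 1 680 mm², y = 140 mm, Ī = 10 976 000 mm⁴.
Top flange (beyond web): 89 × 22, A = 1 958 mm², y = 269 mm, Ī = 78972.7 mm⁴.
Bottom flange (beyond web): 89 × 22, A = 1 958 mm², y = 11 mm, Ī = 78972.7 mm⁴.
By symmetry the centroid is at mid-height, ȳ = 140 mm.
Transfer each piece to the centroidal x-axis using Ī + A·d² with d = y − 140:
  web: d = 0 mm → contributes +10 976 000 mm⁴
  top flange (beyond web): d = 129 mm → contributes +32 662 051 mm⁴
  bottom flange (beyond web): d = -129 mm → contributes +32 662 051 mm⁴
Total I = 76 300 101 mm⁴.
For the y-axis: x̄ = 36.2398 mm.
Repeating about the centroidal y-axis gives I_y = 5 242 464 mm⁴.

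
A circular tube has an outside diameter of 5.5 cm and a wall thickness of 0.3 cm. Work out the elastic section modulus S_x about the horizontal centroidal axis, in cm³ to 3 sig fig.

Treat the section as a set of non-overlapping primitives; coordinates are from the bounding-box lower-left.
Outer circle: ⌀5.5, A = 23.758 cm², y = 2.75 cm, Ī = 44.918 cm⁴.
Bore (subtracted): ⌀4.9, A = 18.857 cm², y = 2.75 cm, Ī = 28.298 cm⁴.
By symmetry the centroid is at mid-height, ȳ = 2.75 cm.
All pieces are centred on the horizontal centroidal axis, so I = ΣĪ (holes subtracted) = 16.62 cm⁴.
Extreme fibre distance c = 2.75 cm; S = I/c = 6.0437 cm³.

S_x ≈ 6.04 cm³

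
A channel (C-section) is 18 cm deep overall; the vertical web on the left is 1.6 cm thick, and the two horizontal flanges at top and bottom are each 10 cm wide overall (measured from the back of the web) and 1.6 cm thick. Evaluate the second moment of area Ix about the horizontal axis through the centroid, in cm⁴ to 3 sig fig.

Ix ≈ 2590 cm⁴

Decompose the section into non-overlapping parts with the origin at the bottom-left of its bounding rectangle.
Web: 1.6 × 18, A = 28.8 cm², y = 9 cm, Ī = 777.6 cm⁴.
Top flange (beyond web): 8.4 × 1.6, A = 13.44 cm², y = 17.2 cm, Ī = 2.8672 cm⁴.
Bottom flange (beyond web): 8.4 × 1.6, A = 13.44 cm², y = 0.8 cm, Ī = 2.8672 cm⁴.
By symmetry the centroid is at mid-height, ȳ = 9 cm.
Transfer each piece to the horizontal axis through the centroid using Ī + A·d² with d = y − 9:
  web: d = 0 cm → contributes +777.6 cm⁴
  top flange (beyond web): d = 8.2 cm → contributes +906.57 cm⁴
  bottom flange (beyond web): d = -8.2 cm → contributes +906.57 cm⁴
Total I = 2590.7 cm⁴.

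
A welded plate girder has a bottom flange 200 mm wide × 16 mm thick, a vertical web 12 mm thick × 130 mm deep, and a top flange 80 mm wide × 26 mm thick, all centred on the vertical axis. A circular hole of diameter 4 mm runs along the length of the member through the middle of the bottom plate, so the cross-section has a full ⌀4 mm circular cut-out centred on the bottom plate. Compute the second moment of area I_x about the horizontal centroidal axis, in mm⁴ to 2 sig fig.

I_x ≈ 3.1 × 10⁷ mm⁴

Break the section into simple shapes (no overlaps), measuring from the bottom-left corner of the bounding box.
Bottom plate: 200 × 16, A = 3 200 mm², y = 8 mm, Ī = 68 267 mm⁴.
Web plate: 12 × 130, A = 1 560 mm², y = 81 mm, Ī = 2 197 000 mm⁴.
Top plate: 80 × 26, A = 2 080 mm², y = 159 mm, Ī = 117 173 mm⁴.
Hole (subtracted): ⌀4, A = 12.57 mm², y = 8 mm, Ī = 12.57 mm⁴.
Centroid: ȳ = ΣA·y / ΣA = 70.68 mm.
Transfer each piece to the horizontal centroidal axis using Ī + A·d² with d = y − 70.68:
  bottom plate: d = -62.68 mm → contributes +12 641 337 mm⁴
  web plate: d = 10.32 mm → contributes +2 363 066 mm⁴
  top plate: d = 88.32 mm → contributes +16 341 166 mm⁴
  hole: d = -62.68 mm → contributes −49 387 mm⁴
Total I = 31 296 183 mm⁴.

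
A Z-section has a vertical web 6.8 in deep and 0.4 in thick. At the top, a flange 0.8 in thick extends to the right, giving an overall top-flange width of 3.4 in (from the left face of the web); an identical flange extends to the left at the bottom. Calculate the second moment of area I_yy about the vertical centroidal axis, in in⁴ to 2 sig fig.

Split into non-overlapping primitives; take the origin at the lower-left of the bounding box.
Web: 0.4 × 6.8, A = 2.72 in², x = 3.2 in, Ī = 0.03627 in⁴.
Top flange (beyond web): 3 × 0.8, A = 2.4 in², x = 4.9 in, Ī = 1.8 in⁴.
Bottom flange (beyond web): 3 × 0.8, A = 2.4 in², x = 1.5 in, Ī = 1.8 in⁴.
Centroid: x̄ = ΣA·x / ΣA = 3.2 in.
Transfer each piece to the vertical centroidal axis using Ī + A·d² with d = x − 3.2:
  web: d = 0 in → contributes +0.03627 in⁴
  top flange (beyond web): d = 1.7 in → contributes +8.736 in⁴
  bottom flange (beyond web): d = -1.7 in → contributes +8.736 in⁴
Total I = 17.51 in⁴.

I_yy ≈ 18 in⁴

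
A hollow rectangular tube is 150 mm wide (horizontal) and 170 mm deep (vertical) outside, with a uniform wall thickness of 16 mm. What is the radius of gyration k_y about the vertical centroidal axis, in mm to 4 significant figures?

Break the section into simple shapes (no overlaps), measuring from the bottom-left corner of the bounding box.
Outer rectangle: 150 × 170, A = 25 500 mm², x = 75 mm, Ī = 47 812 500 mm⁴.
Inner void (subtracted): 118 × 138, A = 16 284 mm², x = 75 mm, Ī = 18 894 868 mm⁴.
By symmetry the centroid is at mid-width, x̄ = 75 mm.
All pieces are centred on the vertical centroidal axis, so I = ΣĪ (holes subtracted) = 28 917 632 mm⁴.
Radius of gyration: k = √(I/A) = √(28 917 632 / 9 216) = 56.0157 mm.

k_y ≈ 56.02 mm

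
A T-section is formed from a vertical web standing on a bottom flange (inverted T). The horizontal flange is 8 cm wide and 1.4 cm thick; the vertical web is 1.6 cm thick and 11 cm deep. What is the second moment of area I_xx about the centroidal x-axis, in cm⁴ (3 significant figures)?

I_xx ≈ 442 cm⁴

Decompose the section into non-overlapping parts with the origin at the bottom-left of its bounding rectangle.
Flange: 8 × 1.4, A = 11.2 cm², y = 0.7 cm, Ī = 1.8293 cm⁴.
Web: 1.6 × 11, A = 17.6 cm², y = 6.9 cm, Ī = 177.47 cm⁴.
Centroid: ȳ = ΣA·y / ΣA = 4.4889 cm.
Transfer each piece to the centroidal x-axis using Ī + A·d² with d = y − 4.4889:
  flange: d = -3.7889 cm → contributes +162.61 cm⁴
  web: d = 2.4111 cm → contributes +279.78 cm⁴
Total I = 442.4 cm⁴.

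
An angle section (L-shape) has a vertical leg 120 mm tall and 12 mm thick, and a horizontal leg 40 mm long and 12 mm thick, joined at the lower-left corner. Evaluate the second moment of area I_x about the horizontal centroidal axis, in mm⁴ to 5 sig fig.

I_x ≈ 2.5264 × 10⁶ mm⁴

Decompose the section into non-overlapping parts with the origin at the bottom-left of its bounding rectangle.
Vertical leg: 12 × 120, A = 1 440 mm², y = 60 mm, Ī = 1 728 000 mm⁴.
Horizontal leg (remainder): 28 × 12, A = 336 mm², y = 6 mm, Ī = 4 032 mm⁴.
Centroid: ȳ = ΣA·y / ΣA = 49.78378 mm.
Transfer each piece to the horizontal centroidal axis using Ī + A·d² with d = y − 49.78378:
  vertical leg: d = 10.21622 mm → contributes +1 878 294 mm⁴
  horizontal leg (remainder): d = -43.78378 mm → contributes +648150.6 mm⁴
Total I = 2 526 445 mm⁴.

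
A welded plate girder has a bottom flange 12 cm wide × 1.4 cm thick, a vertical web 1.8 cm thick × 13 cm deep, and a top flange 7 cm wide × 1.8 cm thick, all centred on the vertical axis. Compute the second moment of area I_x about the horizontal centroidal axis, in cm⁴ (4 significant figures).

Split into non-overlapping primitives; take the origin at the lower-left of the bounding box.
Bottom plate: 12 × 1.4, A = 16.8 cm², y = 0.7 cm, Ī = 2.744 cm⁴.
Web plate: 1.8 × 13, A = 23.4 cm², y = 7.9 cm, Ī = 329.55 cm⁴.
Top plate: 7 × 1.8, A = 12.6 cm², y = 15.3 cm, Ī = 3.402 cm⁴.
Centroid: ȳ = ΣA·y / ΣA = 7.375 cm.
Transfer each piece to the horizontal centroidal axis using Ī + A·d² with d = y − 7.375:
  bottom plate: d = -6.675 cm → contributes +751.279 cm⁴
  web plate: d = 0.525 cm → contributes +336 cm⁴
  top plate: d = 7.925 cm → contributes +794.753 cm⁴
Total I = 1882.03 cm⁴.

I_x ≈ 1882 cm⁴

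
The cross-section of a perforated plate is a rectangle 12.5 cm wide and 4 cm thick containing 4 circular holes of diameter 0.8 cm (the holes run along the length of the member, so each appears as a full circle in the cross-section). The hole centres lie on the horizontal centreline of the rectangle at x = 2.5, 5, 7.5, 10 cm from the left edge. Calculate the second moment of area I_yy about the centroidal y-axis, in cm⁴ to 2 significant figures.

I_yy ≈ 640 cm⁴

Treat the section as a set of non-overlapping primitives; coordinates are from the bounding-box lower-left.
Plate: 12.5 × 4, A = 50 cm², x = 6.25 cm, Ī = 651 cm⁴.
Hole 1 (subtracted): ⌀0.8, A = 0.5027 cm², x = 2.5 cm, Ī = 0.02011 cm⁴.
Hole 2 (subtracted): ⌀0.8, A = 0.5027 cm², x = 5 cm, Ī = 0.02011 cm⁴.
Hole 3 (subtracted): ⌀0.8, A = 0.5027 cm², x = 7.5 cm, Ī = 0.02011 cm⁴.
Hole 4 (subtracted): ⌀0.8, A = 0.5027 cm², x = 10 cm, Ī = 0.02011 cm⁴.
By symmetry the centroid is at mid-width, x̄ = 6.25 cm.
Transfer each piece to the centroidal y-axis using Ī + A·d² with d = x − 6.25:
  plate: d = 0 cm → contributes +651 cm⁴
  hole 1: d = -3.75 cm → contributes −7.089 cm⁴
  hole 2: d = -1.25 cm → contributes −0.8055 cm⁴
  hole 3: d = 1.25 cm → contributes −0.8055 cm⁴
  hole 4: d = 3.75 cm → contributes −7.089 cm⁴
Total I = 635.3 cm⁴.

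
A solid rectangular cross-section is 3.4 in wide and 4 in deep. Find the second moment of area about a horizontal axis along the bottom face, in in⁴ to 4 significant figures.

I_base ≈ 72.53 in⁴

The section: 3.4 × 4, A = 13.6 in², y = 2 in, Ī = 18.1333 in⁴.
Transfer it to the base of the section using Ī + A·d² with d = y − 0:
  the section: d = 2 in → contributes +72.5333 in⁴
Total I = 72.5333 in⁴.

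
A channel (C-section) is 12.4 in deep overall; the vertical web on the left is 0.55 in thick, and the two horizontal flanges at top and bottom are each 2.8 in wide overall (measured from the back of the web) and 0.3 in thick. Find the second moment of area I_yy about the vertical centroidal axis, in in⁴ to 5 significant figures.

Break the section into simple shapes (no overlaps), measuring from the bottom-left corner of the bounding box.
Web: 0.55 × 12.4, A = 6.82 in², x = 0.275 in, Ī = 0.1719208 in⁴.
Top flange (beyond web): 2.25 × 0.3, A = 0.675 in², x = 1.675 in, Ī = 0.2847656 in⁴.
Bottom flange (beyond web): 2.25 × 0.3, A = 0.675 in², x = 1.675 in, Ī = 0.2847656 in⁴.
Centroid: x̄ = ΣA·x / ΣA = 0.5063341 in.
Transfer each piece to the vertical centroidal axis using Ī + A·d² with d = x − 0.5063341:
  web: d = -0.2313341 in → contributes +0.5368965 in⁴
  top flange (beyond web): d = 1.168666 in → contributes +1.206667 in⁴
  bottom flange (beyond web): d = 1.168666 in → contributes +1.206667 in⁴
Total I = 2.950231 in⁴.

I_yy ≈ 2.9502 in⁴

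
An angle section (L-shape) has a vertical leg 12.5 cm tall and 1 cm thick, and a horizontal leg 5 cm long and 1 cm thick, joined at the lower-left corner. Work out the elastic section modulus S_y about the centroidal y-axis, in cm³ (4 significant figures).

S_y ≈ 6.501 cm³

Treat the section as a set of non-overlapping primitives; coordinates are from the bounding-box lower-left.
Vertical leg: 1 × 12.5, A = 12.5 cm², x = 0.5 cm, Ī = 1.04167 cm⁴.
Horizontal leg (remainder): 4 × 1, A = 4 cm², x = 3 cm, Ī = 5.33333 cm⁴.
Centroid: x̄ = ΣA·x / ΣA = 1.10606 cm.
Transfer each piece to the centroidal y-axis using Ī + A·d² with d = x − 1.10606:
  vertical leg: d = -0.606061 cm → contributes +5.63303 cm⁴
  horizontal leg (remainder): d = 1.89394 cm → contributes +19.6814 cm⁴
Total I = 25.3144 cm⁴.
Extreme fibre distance c = 3.89394 cm; S = I/c = 6.50097 cm³.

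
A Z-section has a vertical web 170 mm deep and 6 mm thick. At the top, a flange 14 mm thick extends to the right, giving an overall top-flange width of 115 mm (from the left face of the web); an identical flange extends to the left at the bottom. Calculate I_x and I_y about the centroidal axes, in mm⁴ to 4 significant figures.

I_x ≈ 2.107 × 10⁷ mm⁴, I_y ≈ 1.312 × 10⁷ mm⁴

Treat the section as a set of non-overlapping primitives; coordinates are from the bounding-box lower-left.
Web: 6 × 170, A = 1 020 mm², y = 85 mm, Ī = 2 456 500 mm⁴.
Top flange (beyond web): 109 × 14, A = 1 526 mm², y = 163 mm, Ī = 24924.7 mm⁴.
Bottom flange (beyond web): 109 × 14, A = 1 526 mm², y = 7 mm, Ī = 24924.7 mm⁴.
Centroid: ȳ = ΣA·y / ΣA = 85 mm.
Transfer each piece to the centroidal x-axis using Ī + A·d² with d = y − 85:
  web: d = 0 mm → contributes +2 456 500 mm⁴
  top flange (beyond web): d = 78 mm → contributes +9 309 109 mm⁴
  bottom flange (beyond web): d = -78 mm → contributes +9 309 109 mm⁴
Total I = 21 074 717 mm⁴.
For the y-axis: x̄ = 112 mm.
Repeating about the centroidal y-axis gives I_y = 13 115 469 mm⁴.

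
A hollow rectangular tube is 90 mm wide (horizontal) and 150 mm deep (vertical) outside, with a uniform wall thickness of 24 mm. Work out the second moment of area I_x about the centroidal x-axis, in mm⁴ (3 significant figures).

Split into non-overlapping primitives; take the origin at the lower-left of the bounding box.
Outer rectangle: 90 × 150, A = 13 500 mm², y = 75 mm, Ī = 25 312 500 mm⁴.
Inner void (subtracted): 42 × 102, A = 4 284 mm², y = 75 mm, Ī = 3 714 228 mm⁴.
By symmetry the centroid is at mid-height, ȳ = 75 mm.
All pieces are centred on the centroidal x-axis, so I = ΣĪ (holes subtracted) = 21 598 272 mm⁴.

I_x ≈ 2.16 × 10⁷ mm⁴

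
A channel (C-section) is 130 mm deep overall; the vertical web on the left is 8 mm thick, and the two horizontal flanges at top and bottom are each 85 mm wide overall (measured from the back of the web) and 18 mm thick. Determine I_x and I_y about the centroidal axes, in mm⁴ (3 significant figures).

I_x ≈ 1.02 × 10⁷ mm⁴, I_y ≈ 2.74 × 10⁶ mm⁴

Split into non-overlapping primitives; take the origin at the lower-left of the bounding box.
Web: 8 × 130, A = 1 040 mm², y = 65 mm, Ī = 1 464 667 mm⁴.
Top flange (beyond web): 77 × 18, A = 1 386 mm², y = 121 mm, Ī = 37 422 mm⁴.
Bottom flange (beyond web): 77 × 18, A = 1 386 mm², y = 9 mm, Ī = 37 422 mm⁴.
By symmetry the centroid is at mid-height, ȳ = 65 mm.
Transfer each piece to the centroidal x-axis using Ī + A·d² with d = y − 65:
  web: d = 0 mm → contributes +1 464 667 mm⁴
  top flange (beyond web): d = 56 mm → contributes +4 383 918 mm⁴
  bottom flange (beyond web): d = -56 mm → contributes +4 383 918 mm⁴
Total I = 10 232 503 mm⁴.
For the y-axis: x̄ = 34.905 mm.
Repeating about the centroidal y-axis gives I_y = 2 741 148 mm⁴.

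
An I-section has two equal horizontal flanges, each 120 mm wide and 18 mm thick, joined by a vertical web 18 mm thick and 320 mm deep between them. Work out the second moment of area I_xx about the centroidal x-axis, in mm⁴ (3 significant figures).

Decompose the section into non-overlapping parts with the origin at the bottom-left of its bounding rectangle.
Bottom flange: 120 × 18, A = 2 160 mm², y = 9 mm, Ī = 58 320 mm⁴.
Web: 18 × 320, A = 5 760 mm², y = 178 mm, Ī = 49 152 000 mm⁴.
Top flange: 120 × 18, A = 2 160 mm², y = 347 mm, Ī = 58 320 mm⁴.
By symmetry the centroid is at mid-height, ȳ = 178 mm.
Transfer each piece to the centroidal x-axis using Ī + A·d² with d = y − 178:
  bottom flange: d = -169 mm → contributes +61 750 080 mm⁴
  web: d = 0 mm → contributes +49 152 000 mm⁴
  top flange: d = 169 mm → contributes +61 750 080 mm⁴
Total I = 172 652 160 mm⁴.

I_xx ≈ 1.73 × 10⁸ mm⁴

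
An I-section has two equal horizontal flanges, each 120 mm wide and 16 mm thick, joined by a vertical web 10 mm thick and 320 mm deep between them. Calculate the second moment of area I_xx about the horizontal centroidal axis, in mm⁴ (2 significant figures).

I_xx ≈ 1.4 × 10⁸ mm⁴

Split into non-overlapping primitives; take the origin at the lower-left of the bounding box.
Bottom flange: 120 × 16, A = 1 920 mm², y = 8 mm, Ī = 40 960 mm⁴.
Web: 10 × 320, A = 3 200 mm², y = 176 mm, Ī = 27 306 667 mm⁴.
Top flange: 120 × 16, A = 1 920 mm², y = 344 mm, Ī = 40 960 mm⁴.
By symmetry the centroid is at mid-height, ȳ = 176 mm.
Transfer each piece to the horizontal centroidal axis using Ī + A·d² with d = y − 176:
  bottom flange: d = -168 mm → contributes +54 231 040 mm⁴
  web: d = 0 mm → contributes +27 306 667 mm⁴
  top flange: d = 168 mm → contributes +54 231 040 mm⁴
Total I = 135 768 747 mm⁴.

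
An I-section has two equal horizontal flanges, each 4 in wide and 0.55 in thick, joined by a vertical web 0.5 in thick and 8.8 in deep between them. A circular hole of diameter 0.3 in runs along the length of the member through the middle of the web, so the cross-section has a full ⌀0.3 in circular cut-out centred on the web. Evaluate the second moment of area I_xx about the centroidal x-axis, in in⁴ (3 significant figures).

I_xx ≈ 125 in⁴

Treat the section as a set of non-overlapping primitives; coordinates are from the bounding-box lower-left.
Bottom flange: 4 × 0.55, A = 2.2 in², y = 0.275 in, Ī = 0.055458 in⁴.
Web: 0.5 × 8.8, A = 4.4 in², y = 4.95 in, Ī = 28.395 in⁴.
Top flange: 4 × 0.55, A = 2.2 in², y = 9.625 in, Ī = 0.055458 in⁴.
Hole (subtracted): ⌀0.3, A = 0.070686 in², y = 4.95 in, Ī = 0.00039761 in⁴.
By symmetry the centroid is at mid-height, ȳ = 4.95 in.
Transfer each piece to the centroidal x-axis using Ī + A·d² with d = y − 4.95:
  bottom flange: d = -4.675 in → contributes +48.138 in⁴
  web: d = 0 in → contributes +28.395 in⁴
  top flange: d = 4.675 in → contributes +48.138 in⁴
  hole: d = 0 in → contributes −0.00039761 in⁴
Total I = 124.67 in⁴.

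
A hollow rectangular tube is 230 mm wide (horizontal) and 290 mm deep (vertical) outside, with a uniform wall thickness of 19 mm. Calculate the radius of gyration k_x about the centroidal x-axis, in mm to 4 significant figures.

Decompose the section into non-overlapping parts with the origin at the bottom-left of its bounding rectangle.
Outer rectangle: 230 × 290, A = 66 700 mm², y = 145 mm, Ī = 467 455 833 mm⁴.
Inner void (subtracted): 192 × 252, A = 48 384 mm², y = 145 mm, Ī = 256 048 128 mm⁴.
By symmetry the centroid is at mid-height, ȳ = 145 mm.
All pieces are centred on the centroidal x-axis, so I = ΣĪ (holes subtracted) = 211 407 705 mm⁴.
Radius of gyration: k = √(I/A) = √(211 407 705 / 18 316) = 107.435 mm.

k_x ≈ 107.4 mm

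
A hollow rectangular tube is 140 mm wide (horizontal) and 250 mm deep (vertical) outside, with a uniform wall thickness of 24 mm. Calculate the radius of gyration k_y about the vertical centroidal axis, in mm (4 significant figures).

Decompose the section into non-overlapping parts with the origin at the bottom-left of its bounding rectangle.
Outer rectangle: 140 × 250, A = 35 000 mm², x = 70 mm, Ī = 57 166 667 mm⁴.
Inner void (subtracted): 92 × 202, A = 18 584 mm², x = 70 mm, Ī = 13 107 915 mm⁴.
By symmetry the centroid is at mid-width, x̄ = 70 mm.
All pieces are centred on the vertical centroidal axis, so I = ΣĪ (holes subtracted) = 44 058 752 mm⁴.
Radius of gyration: k = √(I/A) = √(44 058 752 / 16 416) = 51.8063 mm.

k_y ≈ 51.81 mm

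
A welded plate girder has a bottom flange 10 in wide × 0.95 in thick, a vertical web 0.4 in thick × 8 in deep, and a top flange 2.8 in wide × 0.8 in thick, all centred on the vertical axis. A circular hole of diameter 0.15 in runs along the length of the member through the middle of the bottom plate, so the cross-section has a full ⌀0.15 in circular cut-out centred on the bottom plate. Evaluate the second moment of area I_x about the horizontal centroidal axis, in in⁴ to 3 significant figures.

Break the section into simple shapes (no overlaps), measuring from the bottom-left corner of the bounding box.
Bottom plate: 10 × 0.95, A = 9.5 in², y = 0.475 in, Ī = 0.71448 in⁴.
Web plate: 0.4 × 8, A = 3.2 in², y = 4.95 in, Ī = 17.067 in⁴.
Top plate: 2.8 × 0.8, A = 2.24 in², y = 9.35 in, Ī = 0.11947 in⁴.
Hole (subtracted): ⌀0.15, A = 0.017671 in², y = 0.475 in, Ī = 0.00002485 in⁴.
Centroid: ȳ = ΣA·y / ΣA = 2.7669 in.
Transfer each piece to the horizontal centroidal axis using Ī + A·d² with d = y − 2.7669:
  bottom plate: d = -2.2919 in → contributes +50.615 in⁴
  web plate: d = 2.1831 in → contributes +32.318 in⁴
  top plate: d = 6.5831 in → contributes +97.196 in⁴
  hole: d = -2.2919 in → contributes −0.092847 in⁴
Total I = 180.04 in⁴.

I_x ≈ 180 in⁴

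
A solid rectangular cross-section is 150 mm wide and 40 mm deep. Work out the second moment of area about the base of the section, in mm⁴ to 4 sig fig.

The section: 150 × 40, A = 6 000 mm², y = 20 mm, Ī = 800 000 mm⁴.
Transfer it to a horizontal axis along the bottom face using Ī + A·d² with d = y − 0:
  the section: d = 20 mm → contributes +3 200 000 mm⁴
Total I = 3 200 000 mm⁴.

I_base ≈ 3.200 × 10⁶ mm⁴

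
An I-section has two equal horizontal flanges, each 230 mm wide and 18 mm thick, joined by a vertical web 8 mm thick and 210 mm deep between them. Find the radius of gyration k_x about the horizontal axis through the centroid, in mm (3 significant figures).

Split into non-overlapping primitives; take the origin at the lower-left of the bounding box.
Bottom flange: 230 × 18, A = 4 140 mm², y = 9 mm, Ī = 111 780 mm⁴.
Web: 8 × 210, A = 1 680 mm², y = 123 mm, Ī = 6 174 000 mm⁴.
Top flange: 230 × 18, A = 4 140 mm², y = 237 mm, Ī = 111 780 mm⁴.
By symmetry the centroid is at mid-height, ȳ = 123 mm.
Transfer each piece to the horizontal axis through the centroid using Ī + A·d² with d = y − 123:
  bottom flange: d = -114 mm → contributes +53 915 220 mm⁴
  web: d = 0 mm → contributes +6 174 000 mm⁴
  top flange: d = 114 mm → contributes +53 915 220 mm⁴
Total I = 114 004 440 mm⁴.
Radius of gyration: k = √(I/A) = √(114 004 440 / 9 960) = 106.99 mm.

k_x ≈ 107 mm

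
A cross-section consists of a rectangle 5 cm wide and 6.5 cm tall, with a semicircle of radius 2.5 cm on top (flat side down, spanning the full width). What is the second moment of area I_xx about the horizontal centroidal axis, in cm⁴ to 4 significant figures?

I_xx ≈ 258.8 cm⁴

Treat the section as a set of non-overlapping primitives; coordinates are from the bounding-box lower-left.
Rectangular body: 5 × 6.5, A = 32.5 cm², y = 3.25 cm, Ī = 114.427 cm⁴.
Semicircular cap: semicircle r = 2.5, A = 9.81748 cm², y = 7.56103 cm, Ī = 4.28738 cm⁴.
Centroid: ȳ = ΣA·y / ΣA = 4.25014 cm.
Transfer each piece to the horizontal centroidal axis using Ī + A·d² with d = y − 4.25014:
  rectangular body: d = -1.00014 cm → contributes +146.936 cm⁴
  semicircular cap: d = 3.31089 cm → contributes +111.907 cm⁴
Total I = 258.843 cm⁴.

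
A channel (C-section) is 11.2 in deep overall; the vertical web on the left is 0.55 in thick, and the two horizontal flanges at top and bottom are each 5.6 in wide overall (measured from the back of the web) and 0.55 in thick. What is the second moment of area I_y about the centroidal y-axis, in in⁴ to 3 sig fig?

Break the section into simple shapes (no overlaps), measuring from the bottom-left corner of the bounding box.
Web: 0.55 × 11.2, A = 6.16 in², x = 0.275 in, Ī = 0.15528 in⁴.
Top flange (beyond web): 5.05 × 0.55, A = 2.7775 in², x = 3.075 in, Ī = 5.9028 in⁴.
Bottom flange (beyond web): 5.05 × 0.55, A = 2.7775 in², x = 3.075 in, Ī = 5.9028 in⁴.
Centroid: x̄ = ΣA·x / ΣA = 1.6027 in.
Transfer each piece to the centroidal y-axis using Ī + A·d² with d = x − 1.6027:
  web: d = -1.3277 in → contributes +11.014 in⁴
  top flange (beyond web): d = 1.4723 in → contributes +11.923 in⁴
  bottom flange (beyond web): d = 1.4723 in → contributes +11.923 in⁴
Total I = 34.861 in⁴.

I_y ≈ 34.9 in⁴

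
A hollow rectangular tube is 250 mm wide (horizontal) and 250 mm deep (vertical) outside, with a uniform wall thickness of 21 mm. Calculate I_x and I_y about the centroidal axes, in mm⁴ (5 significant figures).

I_x ≈ 1.6954 × 10⁸ mm⁴, I_y ≈ 1.6954 × 10⁸ mm⁴

Break the section into simple shapes (no overlaps), measuring from the bottom-left corner of the bounding box.
Outer rectangle: 250 × 250, A = 62 500 mm², y = 125 mm, Ī = 325 520 833 mm⁴.
Inner void (subtracted): 208 × 208, A = 43 264 mm², y = 125 mm, Ī = 155 981 141 mm⁴.
By symmetry the centroid is at mid-height, ȳ = 125 mm.
All pieces are centred on the centroidal x-axis, so I = ΣĪ (holes subtracted) = 169 539 692 mm⁴.
Repeating about the centroidal y-axis gives I_y = 169 539 692 mm⁴.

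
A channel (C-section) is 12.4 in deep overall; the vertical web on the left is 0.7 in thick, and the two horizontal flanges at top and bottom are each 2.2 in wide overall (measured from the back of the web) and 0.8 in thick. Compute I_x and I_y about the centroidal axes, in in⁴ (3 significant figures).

I_x ≈ 192 in⁴, I_y ≈ 3.08 in⁴

Split into non-overlapping primitives; take the origin at the lower-left of the bounding box.
Web: 0.7 × 12.4, A = 8.68 in², y = 6.2 in, Ī = 111.22 in⁴.
Top flange (beyond web): 1.5 × 0.8, A = 1.2 in², y = 12 in, Ī = 0.064 in⁴.
Bottom flange (beyond web): 1.5 × 0.8, A = 1.2 in², y = 0.4 in, Ī = 0.064 in⁴.
By symmetry the centroid is at mid-height, ȳ = 6.2 in.
Transfer each piece to the centroidal x-axis using Ī + A·d² with d = y − 6.2:
  web: d = 0 in → contributes +111.22 in⁴
  top flange (beyond web): d = 5.8 in → contributes +40.432 in⁴
  bottom flange (beyond web): d = -5.8 in → contributes +40.432 in⁴
Total I = 192.08 in⁴.
For the y-axis: x̄ = 0.58827 in.
Repeating about the centroidal y-axis gives I_y = 3.0794 in⁴.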